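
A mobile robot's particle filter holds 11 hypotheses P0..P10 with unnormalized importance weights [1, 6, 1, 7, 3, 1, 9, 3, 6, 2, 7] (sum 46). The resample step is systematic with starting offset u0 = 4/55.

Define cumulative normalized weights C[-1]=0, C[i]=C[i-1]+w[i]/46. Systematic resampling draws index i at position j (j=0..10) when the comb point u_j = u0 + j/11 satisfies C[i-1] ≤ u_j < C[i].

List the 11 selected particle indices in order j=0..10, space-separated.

C = [1/46, 7/46, 4/23, 15/46, 9/23, 19/46, 14/23, 31/46, 37/46, 39/46, 1]
j=0: u_0=4/55 ∈ [1/46, 7/46) → index 1
j=1: u_1=9/55 ∈ [7/46, 4/23) → index 2
j=2: u_2=14/55 ∈ [4/23, 15/46) → index 3
j=3: u_3=19/55 ∈ [15/46, 9/23) → index 4
j=4: u_4=24/55 ∈ [19/46, 14/23) → index 6
j=5: u_5=29/55 ∈ [19/46, 14/23) → index 6
j=6: u_6=34/55 ∈ [14/23, 31/46) → index 7
j=7: u_7=39/55 ∈ [31/46, 37/46) → index 8
j=8: u_8=4/5 ∈ [31/46, 37/46) → index 8
j=9: u_9=49/55 ∈ [39/46, 1) → index 10
j=10: u_10=54/55 ∈ [39/46, 1) → index 10

1 2 3 4 6 6 7 8 8 10 10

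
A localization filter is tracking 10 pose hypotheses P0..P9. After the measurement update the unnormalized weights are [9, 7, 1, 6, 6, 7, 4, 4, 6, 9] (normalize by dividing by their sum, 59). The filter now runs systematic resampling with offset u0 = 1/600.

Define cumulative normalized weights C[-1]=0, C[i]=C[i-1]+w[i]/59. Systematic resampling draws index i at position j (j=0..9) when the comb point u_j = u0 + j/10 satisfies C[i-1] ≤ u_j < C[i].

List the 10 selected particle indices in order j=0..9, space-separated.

0 0 1 3 4 5 5 7 8 9

C = [9/59, 16/59, 17/59, 23/59, 29/59, 36/59, 40/59, 44/59, 50/59, 1]
j=0: u_0=1/600 ∈ [0, 9/59) → index 0
j=1: u_1=61/600 ∈ [0, 9/59) → index 0
j=2: u_2=121/600 ∈ [9/59, 16/59) → index 1
j=3: u_3=181/600 ∈ [17/59, 23/59) → index 3
j=4: u_4=241/600 ∈ [23/59, 29/59) → index 4
j=5: u_5=301/600 ∈ [29/59, 36/59) → index 5
j=6: u_6=361/600 ∈ [29/59, 36/59) → index 5
j=7: u_7=421/600 ∈ [40/59, 44/59) → index 7
j=8: u_8=481/600 ∈ [44/59, 50/59) → index 8
j=9: u_9=541/600 ∈ [50/59, 1) → index 9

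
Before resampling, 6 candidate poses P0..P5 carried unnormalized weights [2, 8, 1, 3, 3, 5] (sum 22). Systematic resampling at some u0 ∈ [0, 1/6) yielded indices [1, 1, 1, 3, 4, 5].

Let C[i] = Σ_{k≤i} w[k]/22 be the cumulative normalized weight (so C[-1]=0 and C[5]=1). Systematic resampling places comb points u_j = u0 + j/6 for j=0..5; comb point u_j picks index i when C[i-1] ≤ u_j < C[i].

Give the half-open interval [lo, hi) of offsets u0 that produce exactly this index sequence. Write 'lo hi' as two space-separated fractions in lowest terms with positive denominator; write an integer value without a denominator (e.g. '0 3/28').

C = [1/11, 5/11, 1/2, 7/11, 17/22, 1]
j=0 picked index 1: u0 ∈ [1/11, 5/11)
j=1 picked index 1: u0 ∈ [-5/66, 19/66)
j=2 picked index 1: u0 ∈ [-8/33, 4/33)
j=3 picked index 3: u0 ∈ [0, 3/22)
j=4 picked index 4: u0 ∈ [-1/33, 7/66)
j=5 picked index 5: u0 ∈ [-2/33, 1/6)
intersection: [1/11, 7/66)

1/11 7/66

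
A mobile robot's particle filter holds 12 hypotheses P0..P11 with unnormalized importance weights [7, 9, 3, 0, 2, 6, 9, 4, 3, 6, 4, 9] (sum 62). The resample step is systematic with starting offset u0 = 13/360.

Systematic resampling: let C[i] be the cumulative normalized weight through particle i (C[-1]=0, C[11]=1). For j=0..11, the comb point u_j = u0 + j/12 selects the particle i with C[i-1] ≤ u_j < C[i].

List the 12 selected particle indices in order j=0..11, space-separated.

0 1 1 2 5 6 6 7 9 9 11 11

C = [7/62, 8/31, 19/62, 19/62, 21/62, 27/62, 18/31, 20/31, 43/62, 49/62, 53/62, 1]
j=0: u_0=13/360 ∈ [0, 7/62) → index 0
j=1: u_1=43/360 ∈ [7/62, 8/31) → index 1
j=2: u_2=73/360 ∈ [7/62, 8/31) → index 1
j=3: u_3=103/360 ∈ [8/31, 19/62) → index 2
j=4: u_4=133/360 ∈ [21/62, 27/62) → index 5
j=5: u_5=163/360 ∈ [27/62, 18/31) → index 6
j=6: u_6=193/360 ∈ [27/62, 18/31) → index 6
j=7: u_7=223/360 ∈ [18/31, 20/31) → index 7
j=8: u_8=253/360 ∈ [43/62, 49/62) → index 9
j=9: u_9=283/360 ∈ [43/62, 49/62) → index 9
j=10: u_10=313/360 ∈ [53/62, 1) → index 11
j=11: u_11=343/360 ∈ [53/62, 1) → index 11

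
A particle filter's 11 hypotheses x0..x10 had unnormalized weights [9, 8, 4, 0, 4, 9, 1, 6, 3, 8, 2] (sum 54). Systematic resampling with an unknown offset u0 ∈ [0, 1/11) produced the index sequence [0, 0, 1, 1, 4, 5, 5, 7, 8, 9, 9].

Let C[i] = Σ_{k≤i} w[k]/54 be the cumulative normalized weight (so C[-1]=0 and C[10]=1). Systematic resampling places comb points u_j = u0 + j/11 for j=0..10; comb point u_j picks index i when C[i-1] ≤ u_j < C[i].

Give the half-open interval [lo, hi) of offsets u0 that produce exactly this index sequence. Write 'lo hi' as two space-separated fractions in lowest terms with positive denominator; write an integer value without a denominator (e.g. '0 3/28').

19/594 25/594

C = [1/6, 17/54, 7/18, 7/18, 25/54, 17/27, 35/54, 41/54, 22/27, 26/27, 1]
j=0 picked index 0: u0 ∈ [0, 1/6)
j=1 picked index 0: u0 ∈ [-1/11, 5/66)
j=2 picked index 1: u0 ∈ [-1/66, 79/594)
j=3 picked index 1: u0 ∈ [-7/66, 25/594)
j=4 picked index 4: u0 ∈ [5/198, 59/594)
j=5 picked index 5: u0 ∈ [5/594, 52/297)
j=6 picked index 5: u0 ∈ [-49/594, 25/297)
j=7 picked index 7: u0 ∈ [7/594, 73/594)
j=8 picked index 8: u0 ∈ [19/594, 26/297)
j=9 picked index 9: u0 ∈ [-1/297, 43/297)
j=10 picked index 9: u0 ∈ [-28/297, 16/297)
intersection: [19/594, 25/594)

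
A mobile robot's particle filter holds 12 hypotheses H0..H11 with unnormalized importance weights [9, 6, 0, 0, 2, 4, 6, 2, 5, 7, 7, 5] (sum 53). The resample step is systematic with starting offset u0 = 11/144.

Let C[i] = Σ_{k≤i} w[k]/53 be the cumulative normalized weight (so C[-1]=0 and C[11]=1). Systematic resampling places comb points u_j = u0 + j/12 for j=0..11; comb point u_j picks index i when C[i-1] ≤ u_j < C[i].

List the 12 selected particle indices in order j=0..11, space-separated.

0 0 1 5 6 6 8 9 9 10 11 11

C = [9/53, 15/53, 15/53, 15/53, 17/53, 21/53, 27/53, 29/53, 34/53, 41/53, 48/53, 1]
j=0: u_0=11/144 ∈ [0, 9/53) → index 0
j=1: u_1=23/144 ∈ [0, 9/53) → index 0
j=2: u_2=35/144 ∈ [9/53, 15/53) → index 1
j=3: u_3=47/144 ∈ [17/53, 21/53) → index 5
j=4: u_4=59/144 ∈ [21/53, 27/53) → index 6
j=5: u_5=71/144 ∈ [21/53, 27/53) → index 6
j=6: u_6=83/144 ∈ [29/53, 34/53) → index 8
j=7: u_7=95/144 ∈ [34/53, 41/53) → index 9
j=8: u_8=107/144 ∈ [34/53, 41/53) → index 9
j=9: u_9=119/144 ∈ [41/53, 48/53) → index 10
j=10: u_10=131/144 ∈ [48/53, 1) → index 11
j=11: u_11=143/144 ∈ [48/53, 1) → index 11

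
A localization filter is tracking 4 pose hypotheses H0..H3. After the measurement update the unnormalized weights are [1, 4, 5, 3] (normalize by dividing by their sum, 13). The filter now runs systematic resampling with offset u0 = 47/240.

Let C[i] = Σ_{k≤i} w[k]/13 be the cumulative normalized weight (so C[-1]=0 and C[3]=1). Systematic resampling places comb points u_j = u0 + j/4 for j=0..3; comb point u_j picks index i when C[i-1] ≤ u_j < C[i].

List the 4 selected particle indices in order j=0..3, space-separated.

C = [1/13, 5/13, 10/13, 1]
j=0: u_0=47/240 ∈ [1/13, 5/13) → index 1
j=1: u_1=107/240 ∈ [5/13, 10/13) → index 2
j=2: u_2=167/240 ∈ [5/13, 10/13) → index 2
j=3: u_3=227/240 ∈ [10/13, 1) → index 3

1 2 2 3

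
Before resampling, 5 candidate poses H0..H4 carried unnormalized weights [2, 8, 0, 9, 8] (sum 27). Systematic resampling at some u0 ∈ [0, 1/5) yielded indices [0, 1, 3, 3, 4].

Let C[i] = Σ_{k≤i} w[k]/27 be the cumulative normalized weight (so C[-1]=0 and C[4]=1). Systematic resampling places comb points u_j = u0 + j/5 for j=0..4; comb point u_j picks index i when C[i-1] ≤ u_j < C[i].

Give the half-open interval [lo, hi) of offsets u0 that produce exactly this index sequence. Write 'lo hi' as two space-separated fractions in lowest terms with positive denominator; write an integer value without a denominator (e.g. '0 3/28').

0 2/27

C = [2/27, 10/27, 10/27, 19/27, 1]
j=0 picked index 0: u0 ∈ [0, 2/27)
j=1 picked index 1: u0 ∈ [-17/135, 23/135)
j=2 picked index 3: u0 ∈ [-4/135, 41/135)
j=3 picked index 3: u0 ∈ [-31/135, 14/135)
j=4 picked index 4: u0 ∈ [-13/135, 1/5)
intersection: [0, 2/27)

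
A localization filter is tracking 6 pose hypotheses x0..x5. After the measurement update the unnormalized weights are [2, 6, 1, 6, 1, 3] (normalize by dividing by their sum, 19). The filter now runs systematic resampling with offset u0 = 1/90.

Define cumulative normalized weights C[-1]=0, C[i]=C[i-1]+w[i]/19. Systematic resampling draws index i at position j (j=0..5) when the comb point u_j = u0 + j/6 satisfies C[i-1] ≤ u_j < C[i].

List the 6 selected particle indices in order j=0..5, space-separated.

0 1 1 3 3 5

C = [2/19, 8/19, 9/19, 15/19, 16/19, 1]
j=0: u_0=1/90 ∈ [0, 2/19) → index 0
j=1: u_1=8/45 ∈ [2/19, 8/19) → index 1
j=2: u_2=31/90 ∈ [2/19, 8/19) → index 1
j=3: u_3=23/45 ∈ [9/19, 15/19) → index 3
j=4: u_4=61/90 ∈ [9/19, 15/19) → index 3
j=5: u_5=38/45 ∈ [16/19, 1) → index 5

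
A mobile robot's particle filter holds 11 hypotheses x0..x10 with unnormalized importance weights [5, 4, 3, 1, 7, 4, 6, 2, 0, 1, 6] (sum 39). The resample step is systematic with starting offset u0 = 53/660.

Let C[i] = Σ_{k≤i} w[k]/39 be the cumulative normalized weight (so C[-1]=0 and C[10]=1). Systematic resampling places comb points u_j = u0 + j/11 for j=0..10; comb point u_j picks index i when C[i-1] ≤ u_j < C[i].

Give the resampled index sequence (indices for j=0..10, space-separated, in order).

C = [5/39, 3/13, 4/13, 1/3, 20/39, 8/13, 10/13, 32/39, 32/39, 11/13, 1]
j=0: u_0=53/660 ∈ [0, 5/39) → index 0
j=1: u_1=113/660 ∈ [5/39, 3/13) → index 1
j=2: u_2=173/660 ∈ [3/13, 4/13) → index 2
j=3: u_3=233/660 ∈ [1/3, 20/39) → index 4
j=4: u_4=293/660 ∈ [1/3, 20/39) → index 4
j=5: u_5=353/660 ∈ [20/39, 8/13) → index 5
j=6: u_6=413/660 ∈ [8/13, 10/13) → index 6
j=7: u_7=43/60 ∈ [8/13, 10/13) → index 6
j=8: u_8=533/660 ∈ [10/13, 32/39) → index 7
j=9: u_9=593/660 ∈ [11/13, 1) → index 10
j=10: u_10=653/660 ∈ [11/13, 1) → index 10

0 1 2 4 4 5 6 6 7 10 10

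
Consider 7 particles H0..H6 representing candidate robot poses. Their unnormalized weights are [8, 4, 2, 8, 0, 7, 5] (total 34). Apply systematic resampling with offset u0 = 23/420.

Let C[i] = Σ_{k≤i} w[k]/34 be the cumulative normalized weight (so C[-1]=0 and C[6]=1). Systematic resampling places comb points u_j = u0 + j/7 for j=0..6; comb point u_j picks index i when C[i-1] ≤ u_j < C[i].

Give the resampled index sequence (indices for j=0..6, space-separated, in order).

0 0 1 3 3 5 6

C = [4/17, 6/17, 7/17, 11/17, 11/17, 29/34, 1]
j=0: u_0=23/420 ∈ [0, 4/17) → index 0
j=1: u_1=83/420 ∈ [0, 4/17) → index 0
j=2: u_2=143/420 ∈ [4/17, 6/17) → index 1
j=3: u_3=29/60 ∈ [7/17, 11/17) → index 3
j=4: u_4=263/420 ∈ [7/17, 11/17) → index 3
j=5: u_5=323/420 ∈ [11/17, 29/34) → index 5
j=6: u_6=383/420 ∈ [29/34, 1) → index 6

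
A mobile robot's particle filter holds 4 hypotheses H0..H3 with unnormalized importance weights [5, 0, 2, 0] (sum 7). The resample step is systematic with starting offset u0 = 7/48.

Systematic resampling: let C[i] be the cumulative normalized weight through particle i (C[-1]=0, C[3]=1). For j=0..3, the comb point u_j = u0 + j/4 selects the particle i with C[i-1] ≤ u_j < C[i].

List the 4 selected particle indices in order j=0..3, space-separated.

0 0 0 2

C = [5/7, 5/7, 1, 1]
j=0: u_0=7/48 ∈ [0, 5/7) → index 0
j=1: u_1=19/48 ∈ [0, 5/7) → index 0
j=2: u_2=31/48 ∈ [0, 5/7) → index 0
j=3: u_3=43/48 ∈ [5/7, 1) → index 2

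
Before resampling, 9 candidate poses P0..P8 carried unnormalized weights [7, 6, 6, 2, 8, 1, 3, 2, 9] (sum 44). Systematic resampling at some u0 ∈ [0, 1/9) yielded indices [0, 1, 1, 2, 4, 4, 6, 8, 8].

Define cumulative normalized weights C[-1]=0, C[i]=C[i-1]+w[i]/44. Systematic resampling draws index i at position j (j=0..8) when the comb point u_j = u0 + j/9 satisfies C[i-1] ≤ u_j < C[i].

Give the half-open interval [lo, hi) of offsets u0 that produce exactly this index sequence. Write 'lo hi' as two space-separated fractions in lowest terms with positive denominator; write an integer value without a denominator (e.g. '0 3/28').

19/396 29/396

C = [7/44, 13/44, 19/44, 21/44, 29/44, 15/22, 3/4, 35/44, 1]
j=0 picked index 0: u0 ∈ [0, 7/44)
j=1 picked index 1: u0 ∈ [19/396, 73/396)
j=2 picked index 1: u0 ∈ [-25/396, 29/396)
j=3 picked index 2: u0 ∈ [-5/132, 13/132)
j=4 picked index 4: u0 ∈ [13/396, 85/396)
j=5 picked index 4: u0 ∈ [-31/396, 41/396)
j=6 picked index 6: u0 ∈ [1/66, 1/12)
j=7 picked index 8: u0 ∈ [7/396, 2/9)
j=8 picked index 8: u0 ∈ [-37/396, 1/9)
intersection: [19/396, 29/396)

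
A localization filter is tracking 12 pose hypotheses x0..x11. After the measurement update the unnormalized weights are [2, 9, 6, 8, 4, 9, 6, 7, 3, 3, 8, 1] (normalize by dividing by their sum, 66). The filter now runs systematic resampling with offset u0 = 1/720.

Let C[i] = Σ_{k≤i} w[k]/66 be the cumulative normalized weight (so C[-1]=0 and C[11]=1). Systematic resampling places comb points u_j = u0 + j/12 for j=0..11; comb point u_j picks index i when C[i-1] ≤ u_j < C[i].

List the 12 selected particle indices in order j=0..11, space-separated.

0 1 2 2 3 4 5 6 7 7 9 10

C = [1/33, 1/6, 17/66, 25/66, 29/66, 19/33, 2/3, 17/22, 9/11, 19/22, 65/66, 1]
j=0: u_0=1/720 ∈ [0, 1/33) → index 0
j=1: u_1=61/720 ∈ [1/33, 1/6) → index 1
j=2: u_2=121/720 ∈ [1/6, 17/66) → index 2
j=3: u_3=181/720 ∈ [1/6, 17/66) → index 2
j=4: u_4=241/720 ∈ [17/66, 25/66) → index 3
j=5: u_5=301/720 ∈ [25/66, 29/66) → index 4
j=6: u_6=361/720 ∈ [29/66, 19/33) → index 5
j=7: u_7=421/720 ∈ [19/33, 2/3) → index 6
j=8: u_8=481/720 ∈ [2/3, 17/22) → index 7
j=9: u_9=541/720 ∈ [2/3, 17/22) → index 7
j=10: u_10=601/720 ∈ [9/11, 19/22) → index 9
j=11: u_11=661/720 ∈ [19/22, 65/66) → index 10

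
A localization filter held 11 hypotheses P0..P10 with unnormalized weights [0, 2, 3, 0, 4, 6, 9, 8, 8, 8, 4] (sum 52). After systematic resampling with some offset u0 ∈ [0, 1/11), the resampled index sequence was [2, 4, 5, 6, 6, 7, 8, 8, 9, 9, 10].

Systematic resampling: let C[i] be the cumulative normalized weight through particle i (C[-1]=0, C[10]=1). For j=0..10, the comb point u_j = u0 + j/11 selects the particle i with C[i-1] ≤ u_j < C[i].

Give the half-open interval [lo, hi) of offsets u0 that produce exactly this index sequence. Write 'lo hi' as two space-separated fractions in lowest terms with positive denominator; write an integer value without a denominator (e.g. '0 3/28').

10/143 47/572

C = [0, 1/26, 5/52, 5/52, 9/52, 15/52, 6/13, 8/13, 10/13, 12/13, 1]
j=0 picked index 2: u0 ∈ [1/26, 5/52)
j=1 picked index 4: u0 ∈ [3/572, 47/572)
j=2 picked index 5: u0 ∈ [-5/572, 61/572)
j=3 picked index 6: u0 ∈ [9/572, 27/143)
j=4 picked index 6: u0 ∈ [-43/572, 14/143)
j=5 picked index 7: u0 ∈ [1/143, 23/143)
j=6 picked index 8: u0 ∈ [10/143, 32/143)
j=7 picked index 8: u0 ∈ [-3/143, 19/143)
j=8 picked index 9: u0 ∈ [6/143, 28/143)
j=9 picked index 9: u0 ∈ [-7/143, 15/143)
j=10 picked index 10: u0 ∈ [2/143, 1/11)
intersection: [10/143, 47/572)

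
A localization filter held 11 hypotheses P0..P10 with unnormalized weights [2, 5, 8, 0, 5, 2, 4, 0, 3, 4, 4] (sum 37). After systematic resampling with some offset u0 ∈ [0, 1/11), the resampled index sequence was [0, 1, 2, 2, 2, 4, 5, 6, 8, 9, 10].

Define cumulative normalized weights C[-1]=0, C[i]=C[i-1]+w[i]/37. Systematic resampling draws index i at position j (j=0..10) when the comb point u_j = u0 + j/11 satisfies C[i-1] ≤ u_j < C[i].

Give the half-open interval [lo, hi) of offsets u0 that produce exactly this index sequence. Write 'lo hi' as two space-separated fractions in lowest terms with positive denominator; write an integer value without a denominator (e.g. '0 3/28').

C = [2/37, 7/37, 15/37, 15/37, 20/37, 22/37, 26/37, 26/37, 29/37, 33/37, 1]
j=0 picked index 0: u0 ∈ [0, 2/37)
j=1 picked index 1: u0 ∈ [-15/407, 40/407)
j=2 picked index 2: u0 ∈ [3/407, 91/407)
j=3 picked index 2: u0 ∈ [-34/407, 54/407)
j=4 picked index 2: u0 ∈ [-71/407, 17/407)
j=5 picked index 4: u0 ∈ [-20/407, 35/407)
j=6 picked index 5: u0 ∈ [-2/407, 20/407)
j=7 picked index 6: u0 ∈ [-17/407, 27/407)
j=8 picked index 8: u0 ∈ [-10/407, 23/407)
j=9 picked index 9: u0 ∈ [-14/407, 30/407)
j=10 picked index 10: u0 ∈ [-7/407, 1/11)
intersection: [3/407, 17/407)

3/407 17/407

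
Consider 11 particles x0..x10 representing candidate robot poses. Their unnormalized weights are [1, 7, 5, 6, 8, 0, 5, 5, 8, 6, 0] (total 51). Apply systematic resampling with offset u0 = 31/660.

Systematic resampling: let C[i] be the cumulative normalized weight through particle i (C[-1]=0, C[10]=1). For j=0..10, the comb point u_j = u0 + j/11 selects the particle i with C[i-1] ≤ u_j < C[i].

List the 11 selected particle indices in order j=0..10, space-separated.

C = [1/51, 8/51, 13/51, 19/51, 9/17, 9/17, 32/51, 37/51, 15/17, 1, 1]
j=0: u_0=31/660 ∈ [1/51, 8/51) → index 1
j=1: u_1=91/660 ∈ [1/51, 8/51) → index 1
j=2: u_2=151/660 ∈ [8/51, 13/51) → index 2
j=3: u_3=211/660 ∈ [13/51, 19/51) → index 3
j=4: u_4=271/660 ∈ [19/51, 9/17) → index 4
j=5: u_5=331/660 ∈ [19/51, 9/17) → index 4
j=6: u_6=391/660 ∈ [9/17, 32/51) → index 6
j=7: u_7=41/60 ∈ [32/51, 37/51) → index 7
j=8: u_8=511/660 ∈ [37/51, 15/17) → index 8
j=9: u_9=571/660 ∈ [37/51, 15/17) → index 8
j=10: u_10=631/660 ∈ [15/17, 1) → index 9

1 1 2 3 4 4 6 7 8 8 9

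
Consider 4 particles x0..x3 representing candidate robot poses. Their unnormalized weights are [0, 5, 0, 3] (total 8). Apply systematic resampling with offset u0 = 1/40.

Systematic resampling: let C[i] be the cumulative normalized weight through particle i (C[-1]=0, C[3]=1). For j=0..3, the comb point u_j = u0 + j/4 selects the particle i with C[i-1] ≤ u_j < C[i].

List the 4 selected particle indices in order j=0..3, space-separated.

1 1 1 3

C = [0, 5/8, 5/8, 1]
j=0: u_0=1/40 ∈ [0, 5/8) → index 1
j=1: u_1=11/40 ∈ [0, 5/8) → index 1
j=2: u_2=21/40 ∈ [0, 5/8) → index 1
j=3: u_3=31/40 ∈ [5/8, 1) → index 3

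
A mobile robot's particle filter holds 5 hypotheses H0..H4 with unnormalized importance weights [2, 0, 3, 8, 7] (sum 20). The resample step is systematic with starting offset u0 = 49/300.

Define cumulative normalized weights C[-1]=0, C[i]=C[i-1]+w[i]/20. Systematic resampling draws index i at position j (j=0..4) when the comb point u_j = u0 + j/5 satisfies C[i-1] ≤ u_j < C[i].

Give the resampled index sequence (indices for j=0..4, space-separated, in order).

C = [1/10, 1/10, 1/4, 13/20, 1]
j=0: u_0=49/300 ∈ [1/10, 1/4) → index 2
j=1: u_1=109/300 ∈ [1/4, 13/20) → index 3
j=2: u_2=169/300 ∈ [1/4, 13/20) → index 3
j=3: u_3=229/300 ∈ [13/20, 1) → index 4
j=4: u_4=289/300 ∈ [13/20, 1) → index 4

2 3 3 4 4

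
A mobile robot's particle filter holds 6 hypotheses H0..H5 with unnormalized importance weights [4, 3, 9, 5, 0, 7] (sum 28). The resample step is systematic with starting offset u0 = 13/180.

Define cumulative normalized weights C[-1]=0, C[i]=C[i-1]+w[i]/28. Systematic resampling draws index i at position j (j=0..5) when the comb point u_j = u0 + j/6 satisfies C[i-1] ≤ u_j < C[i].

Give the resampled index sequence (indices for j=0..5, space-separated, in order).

0 1 2 3 3 5

C = [1/7, 1/4, 4/7, 3/4, 3/4, 1]
j=0: u_0=13/180 ∈ [0, 1/7) → index 0
j=1: u_1=43/180 ∈ [1/7, 1/4) → index 1
j=2: u_2=73/180 ∈ [1/4, 4/7) → index 2
j=3: u_3=103/180 ∈ [4/7, 3/4) → index 3
j=4: u_4=133/180 ∈ [4/7, 3/4) → index 3
j=5: u_5=163/180 ∈ [3/4, 1) → index 5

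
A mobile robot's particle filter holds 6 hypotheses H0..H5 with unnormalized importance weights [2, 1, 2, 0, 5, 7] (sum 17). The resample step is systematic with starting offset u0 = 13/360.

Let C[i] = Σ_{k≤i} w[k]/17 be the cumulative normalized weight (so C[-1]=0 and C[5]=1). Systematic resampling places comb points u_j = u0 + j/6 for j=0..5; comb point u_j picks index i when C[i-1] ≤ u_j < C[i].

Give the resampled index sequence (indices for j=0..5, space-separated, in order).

C = [2/17, 3/17, 5/17, 5/17, 10/17, 1]
j=0: u_0=13/360 ∈ [0, 2/17) → index 0
j=1: u_1=73/360 ∈ [3/17, 5/17) → index 2
j=2: u_2=133/360 ∈ [5/17, 10/17) → index 4
j=3: u_3=193/360 ∈ [5/17, 10/17) → index 4
j=4: u_4=253/360 ∈ [10/17, 1) → index 5
j=5: u_5=313/360 ∈ [10/17, 1) → index 5

0 2 4 4 5 5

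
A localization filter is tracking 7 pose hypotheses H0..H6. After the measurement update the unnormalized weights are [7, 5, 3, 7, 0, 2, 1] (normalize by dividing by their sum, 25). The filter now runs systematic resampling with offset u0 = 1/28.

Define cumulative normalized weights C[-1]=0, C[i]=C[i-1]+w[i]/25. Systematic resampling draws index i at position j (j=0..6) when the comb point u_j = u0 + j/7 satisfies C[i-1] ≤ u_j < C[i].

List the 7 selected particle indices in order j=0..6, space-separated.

0 0 1 1 3 3 5

C = [7/25, 12/25, 3/5, 22/25, 22/25, 24/25, 1]
j=0: u_0=1/28 ∈ [0, 7/25) → index 0
j=1: u_1=5/28 ∈ [0, 7/25) → index 0
j=2: u_2=9/28 ∈ [7/25, 12/25) → index 1
j=3: u_3=13/28 ∈ [7/25, 12/25) → index 1
j=4: u_4=17/28 ∈ [3/5, 22/25) → index 3
j=5: u_5=3/4 ∈ [3/5, 22/25) → index 3
j=6: u_6=25/28 ∈ [22/25, 24/25) → index 5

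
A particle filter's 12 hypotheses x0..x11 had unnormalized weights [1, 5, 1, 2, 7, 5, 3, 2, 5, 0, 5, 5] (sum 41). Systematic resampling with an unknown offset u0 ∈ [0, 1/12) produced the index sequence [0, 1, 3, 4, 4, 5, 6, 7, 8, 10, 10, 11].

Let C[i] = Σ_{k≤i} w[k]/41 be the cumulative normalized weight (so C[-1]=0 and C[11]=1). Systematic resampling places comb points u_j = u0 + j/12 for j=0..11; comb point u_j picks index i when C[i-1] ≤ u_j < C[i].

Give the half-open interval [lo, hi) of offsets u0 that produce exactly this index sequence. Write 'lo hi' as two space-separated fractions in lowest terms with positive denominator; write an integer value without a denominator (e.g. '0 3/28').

1/82 1/41

C = [1/41, 6/41, 7/41, 9/41, 16/41, 21/41, 24/41, 26/41, 31/41, 31/41, 36/41, 1]
j=0 picked index 0: u0 ∈ [0, 1/41)
j=1 picked index 1: u0 ∈ [-29/492, 31/492)
j=2 picked index 3: u0 ∈ [1/246, 13/246)
j=3 picked index 4: u0 ∈ [-5/164, 23/164)
j=4 picked index 4: u0 ∈ [-14/123, 7/123)
j=5 picked index 5: u0 ∈ [-13/492, 47/492)
j=6 picked index 6: u0 ∈ [1/82, 7/82)
j=7 picked index 7: u0 ∈ [1/492, 25/492)
j=8 picked index 8: u0 ∈ [-4/123, 11/123)
j=9 picked index 10: u0 ∈ [1/164, 21/164)
j=10 picked index 10: u0 ∈ [-19/246, 11/246)
j=11 picked index 11: u0 ∈ [-19/492, 1/12)
intersection: [1/82, 1/41)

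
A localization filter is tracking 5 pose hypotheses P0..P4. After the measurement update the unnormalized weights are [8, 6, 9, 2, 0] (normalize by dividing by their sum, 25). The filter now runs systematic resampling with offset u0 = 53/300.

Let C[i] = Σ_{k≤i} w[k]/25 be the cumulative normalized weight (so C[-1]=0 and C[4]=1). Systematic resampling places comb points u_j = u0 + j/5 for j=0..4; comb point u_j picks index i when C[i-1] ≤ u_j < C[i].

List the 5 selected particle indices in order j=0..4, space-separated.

0 1 2 2 3

C = [8/25, 14/25, 23/25, 1, 1]
j=0: u_0=53/300 ∈ [0, 8/25) → index 0
j=1: u_1=113/300 ∈ [8/25, 14/25) → index 1
j=2: u_2=173/300 ∈ [14/25, 23/25) → index 2
j=3: u_3=233/300 ∈ [14/25, 23/25) → index 2
j=4: u_4=293/300 ∈ [23/25, 1) → index 3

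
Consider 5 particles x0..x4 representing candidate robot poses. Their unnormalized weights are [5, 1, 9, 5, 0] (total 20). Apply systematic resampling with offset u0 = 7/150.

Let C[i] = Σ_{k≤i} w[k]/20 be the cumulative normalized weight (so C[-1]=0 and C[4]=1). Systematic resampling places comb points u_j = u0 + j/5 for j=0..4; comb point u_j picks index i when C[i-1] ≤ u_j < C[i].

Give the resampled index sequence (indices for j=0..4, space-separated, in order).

C = [1/4, 3/10, 3/4, 1, 1]
j=0: u_0=7/150 ∈ [0, 1/4) → index 0
j=1: u_1=37/150 ∈ [0, 1/4) → index 0
j=2: u_2=67/150 ∈ [3/10, 3/4) → index 2
j=3: u_3=97/150 ∈ [3/10, 3/4) → index 2
j=4: u_4=127/150 ∈ [3/4, 1) → index 3

0 0 2 2 3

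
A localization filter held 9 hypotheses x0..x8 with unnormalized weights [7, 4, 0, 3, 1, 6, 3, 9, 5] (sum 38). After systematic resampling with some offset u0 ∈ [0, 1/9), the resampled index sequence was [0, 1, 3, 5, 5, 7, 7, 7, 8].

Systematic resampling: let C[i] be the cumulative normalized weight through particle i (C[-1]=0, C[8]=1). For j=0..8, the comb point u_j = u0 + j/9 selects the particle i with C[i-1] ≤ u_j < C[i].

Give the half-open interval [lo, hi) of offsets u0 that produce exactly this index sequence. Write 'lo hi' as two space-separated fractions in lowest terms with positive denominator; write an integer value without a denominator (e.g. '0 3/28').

13/171 31/342

C = [7/38, 11/38, 11/38, 7/19, 15/38, 21/38, 12/19, 33/38, 1]
j=0 picked index 0: u0 ∈ [0, 7/38)
j=1 picked index 1: u0 ∈ [25/342, 61/342)
j=2 picked index 3: u0 ∈ [23/342, 25/171)
j=3 picked index 5: u0 ∈ [7/114, 25/114)
j=4 picked index 5: u0 ∈ [-17/342, 37/342)
j=5 picked index 7: u0 ∈ [13/171, 107/342)
j=6 picked index 7: u0 ∈ [-2/57, 23/114)
j=7 picked index 7: u0 ∈ [-25/171, 31/342)
j=8 picked index 8: u0 ∈ [-7/342, 1/9)
intersection: [13/171, 31/342)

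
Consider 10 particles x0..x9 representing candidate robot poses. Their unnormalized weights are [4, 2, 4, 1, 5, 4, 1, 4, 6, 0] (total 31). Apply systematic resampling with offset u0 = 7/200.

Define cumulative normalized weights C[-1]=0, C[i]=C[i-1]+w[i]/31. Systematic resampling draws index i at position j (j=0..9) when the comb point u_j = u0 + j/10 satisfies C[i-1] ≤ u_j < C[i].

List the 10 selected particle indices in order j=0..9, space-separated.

0 1 2 3 4 5 5 7 8 8

C = [4/31, 6/31, 10/31, 11/31, 16/31, 20/31, 21/31, 25/31, 1, 1]
j=0: u_0=7/200 ∈ [0, 4/31) → index 0
j=1: u_1=27/200 ∈ [4/31, 6/31) → index 1
j=2: u_2=47/200 ∈ [6/31, 10/31) → index 2
j=3: u_3=67/200 ∈ [10/31, 11/31) → index 3
j=4: u_4=87/200 ∈ [11/31, 16/31) → index 4
j=5: u_5=107/200 ∈ [16/31, 20/31) → index 5
j=6: u_6=127/200 ∈ [16/31, 20/31) → index 5
j=7: u_7=147/200 ∈ [21/31, 25/31) → index 7
j=8: u_8=167/200 ∈ [25/31, 1) → index 8
j=9: u_9=187/200 ∈ [25/31, 1) → index 8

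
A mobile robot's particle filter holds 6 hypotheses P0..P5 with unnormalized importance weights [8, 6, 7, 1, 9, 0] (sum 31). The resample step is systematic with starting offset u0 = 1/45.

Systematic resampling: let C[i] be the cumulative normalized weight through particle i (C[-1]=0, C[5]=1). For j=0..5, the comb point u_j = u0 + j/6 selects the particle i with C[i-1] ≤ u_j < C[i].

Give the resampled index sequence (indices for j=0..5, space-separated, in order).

C = [8/31, 14/31, 21/31, 22/31, 1, 1]
j=0: u_0=1/45 ∈ [0, 8/31) → index 0
j=1: u_1=17/90 ∈ [0, 8/31) → index 0
j=2: u_2=16/45 ∈ [8/31, 14/31) → index 1
j=3: u_3=47/90 ∈ [14/31, 21/31) → index 2
j=4: u_4=31/45 ∈ [21/31, 22/31) → index 3
j=5: u_5=77/90 ∈ [22/31, 1) → index 4

0 0 1 2 3 4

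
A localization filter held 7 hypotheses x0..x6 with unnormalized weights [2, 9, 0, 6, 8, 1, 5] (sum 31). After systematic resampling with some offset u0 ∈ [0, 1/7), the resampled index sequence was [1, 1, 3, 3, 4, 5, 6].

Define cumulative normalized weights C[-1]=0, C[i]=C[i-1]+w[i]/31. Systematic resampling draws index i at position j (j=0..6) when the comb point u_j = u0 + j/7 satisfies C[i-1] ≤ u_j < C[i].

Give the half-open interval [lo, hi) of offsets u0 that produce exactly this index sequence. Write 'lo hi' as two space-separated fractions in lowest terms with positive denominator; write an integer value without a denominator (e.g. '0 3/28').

20/217 26/217

C = [2/31, 11/31, 11/31, 17/31, 25/31, 26/31, 1]
j=0 picked index 1: u0 ∈ [2/31, 11/31)
j=1 picked index 1: u0 ∈ [-17/217, 46/217)
j=2 picked index 3: u0 ∈ [15/217, 57/217)
j=3 picked index 3: u0 ∈ [-16/217, 26/217)
j=4 picked index 4: u0 ∈ [-5/217, 51/217)
j=5 picked index 5: u0 ∈ [20/217, 27/217)
j=6 picked index 6: u0 ∈ [-4/217, 1/7)
intersection: [20/217, 26/217)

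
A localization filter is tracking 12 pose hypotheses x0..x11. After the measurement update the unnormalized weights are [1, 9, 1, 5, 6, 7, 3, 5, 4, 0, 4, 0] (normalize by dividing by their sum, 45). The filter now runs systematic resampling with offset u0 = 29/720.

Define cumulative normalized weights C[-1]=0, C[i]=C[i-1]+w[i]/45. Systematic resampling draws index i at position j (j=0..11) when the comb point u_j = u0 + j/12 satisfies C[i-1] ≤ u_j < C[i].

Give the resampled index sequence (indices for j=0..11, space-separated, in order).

C = [1/45, 2/9, 11/45, 16/45, 22/45, 29/45, 32/45, 37/45, 41/45, 41/45, 1, 1]
j=0: u_0=29/720 ∈ [1/45, 2/9) → index 1
j=1: u_1=89/720 ∈ [1/45, 2/9) → index 1
j=2: u_2=149/720 ∈ [1/45, 2/9) → index 1
j=3: u_3=209/720 ∈ [11/45, 16/45) → index 3
j=4: u_4=269/720 ∈ [16/45, 22/45) → index 4
j=5: u_5=329/720 ∈ [16/45, 22/45) → index 4
j=6: u_6=389/720 ∈ [22/45, 29/45) → index 5
j=7: u_7=449/720 ∈ [22/45, 29/45) → index 5
j=8: u_8=509/720 ∈ [29/45, 32/45) → index 6
j=9: u_9=569/720 ∈ [32/45, 37/45) → index 7
j=10: u_10=629/720 ∈ [37/45, 41/45) → index 8
j=11: u_11=689/720 ∈ [41/45, 1) → index 10

1 1 1 3 4 4 5 5 6 7 8 10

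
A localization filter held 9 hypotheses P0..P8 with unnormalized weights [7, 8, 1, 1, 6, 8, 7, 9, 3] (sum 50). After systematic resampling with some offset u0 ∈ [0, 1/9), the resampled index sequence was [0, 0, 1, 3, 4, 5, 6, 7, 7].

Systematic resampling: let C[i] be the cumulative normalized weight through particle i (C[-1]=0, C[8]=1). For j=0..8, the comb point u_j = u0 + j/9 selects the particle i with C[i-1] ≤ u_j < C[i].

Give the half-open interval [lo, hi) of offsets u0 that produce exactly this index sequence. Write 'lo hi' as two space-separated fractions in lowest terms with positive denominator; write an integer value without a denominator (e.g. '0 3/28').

C = [7/50, 3/10, 8/25, 17/50, 23/50, 31/50, 19/25, 47/50, 1]
j=0 picked index 0: u0 ∈ [0, 7/50)
j=1 picked index 0: u0 ∈ [-1/9, 13/450)
j=2 picked index 1: u0 ∈ [-37/450, 7/90)
j=3 picked index 3: u0 ∈ [-1/75, 1/150)
j=4 picked index 4: u0 ∈ [-47/450, 7/450)
j=5 picked index 5: u0 ∈ [-43/450, 29/450)
j=6 picked index 6: u0 ∈ [-7/150, 7/75)
j=7 picked index 7: u0 ∈ [-4/225, 73/450)
j=8 picked index 7: u0 ∈ [-29/225, 23/450)
intersection: [0, 1/150)

0 1/150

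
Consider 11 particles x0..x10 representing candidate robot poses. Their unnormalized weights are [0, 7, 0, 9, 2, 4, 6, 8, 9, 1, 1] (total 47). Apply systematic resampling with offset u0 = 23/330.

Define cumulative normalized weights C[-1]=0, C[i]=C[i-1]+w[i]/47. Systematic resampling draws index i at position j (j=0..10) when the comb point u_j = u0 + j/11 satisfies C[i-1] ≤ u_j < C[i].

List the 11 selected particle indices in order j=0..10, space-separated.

1 3 3 4 5 6 7 7 8 8 10

C = [0, 7/47, 7/47, 16/47, 18/47, 22/47, 28/47, 36/47, 45/47, 46/47, 1]
j=0: u_0=23/330 ∈ [0, 7/47) → index 1
j=1: u_1=53/330 ∈ [7/47, 16/47) → index 3
j=2: u_2=83/330 ∈ [7/47, 16/47) → index 3
j=3: u_3=113/330 ∈ [16/47, 18/47) → index 4
j=4: u_4=13/30 ∈ [18/47, 22/47) → index 5
j=5: u_5=173/330 ∈ [22/47, 28/47) → index 6
j=6: u_6=203/330 ∈ [28/47, 36/47) → index 7
j=7: u_7=233/330 ∈ [28/47, 36/47) → index 7
j=8: u_8=263/330 ∈ [36/47, 45/47) → index 8
j=9: u_9=293/330 ∈ [36/47, 45/47) → index 8
j=10: u_10=323/330 ∈ [46/47, 1) → index 10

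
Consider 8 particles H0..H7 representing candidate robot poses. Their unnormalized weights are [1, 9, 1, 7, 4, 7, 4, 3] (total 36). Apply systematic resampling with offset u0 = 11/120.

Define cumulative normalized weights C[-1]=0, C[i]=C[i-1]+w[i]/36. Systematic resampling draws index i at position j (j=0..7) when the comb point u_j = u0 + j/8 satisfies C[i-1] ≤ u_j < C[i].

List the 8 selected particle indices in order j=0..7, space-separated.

1 1 3 3 4 5 6 7

C = [1/36, 5/18, 11/36, 1/2, 11/18, 29/36, 11/12, 1]
j=0: u_0=11/120 ∈ [1/36, 5/18) → index 1
j=1: u_1=13/60 ∈ [1/36, 5/18) → index 1
j=2: u_2=41/120 ∈ [11/36, 1/2) → index 3
j=3: u_3=7/15 ∈ [11/36, 1/2) → index 3
j=4: u_4=71/120 ∈ [1/2, 11/18) → index 4
j=5: u_5=43/60 ∈ [11/18, 29/36) → index 5
j=6: u_6=101/120 ∈ [29/36, 11/12) → index 6
j=7: u_7=29/30 ∈ [11/12, 1) → index 7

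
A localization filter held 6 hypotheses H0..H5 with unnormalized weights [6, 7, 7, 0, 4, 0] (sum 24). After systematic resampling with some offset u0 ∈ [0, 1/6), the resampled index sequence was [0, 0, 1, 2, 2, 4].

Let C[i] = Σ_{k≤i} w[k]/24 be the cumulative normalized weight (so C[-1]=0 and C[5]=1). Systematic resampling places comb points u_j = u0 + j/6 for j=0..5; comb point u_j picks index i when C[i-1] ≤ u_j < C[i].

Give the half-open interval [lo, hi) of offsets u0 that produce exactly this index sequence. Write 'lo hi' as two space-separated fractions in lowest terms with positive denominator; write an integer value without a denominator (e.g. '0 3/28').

C = [1/4, 13/24, 5/6, 5/6, 1, 1]
j=0 picked index 0: u0 ∈ [0, 1/4)
j=1 picked index 0: u0 ∈ [-1/6, 1/12)
j=2 picked index 1: u0 ∈ [-1/12, 5/24)
j=3 picked index 2: u0 ∈ [1/24, 1/3)
j=4 picked index 2: u0 ∈ [-1/8, 1/6)
j=5 picked index 4: u0 ∈ [0, 1/6)
intersection: [1/24, 1/12)

1/24 1/12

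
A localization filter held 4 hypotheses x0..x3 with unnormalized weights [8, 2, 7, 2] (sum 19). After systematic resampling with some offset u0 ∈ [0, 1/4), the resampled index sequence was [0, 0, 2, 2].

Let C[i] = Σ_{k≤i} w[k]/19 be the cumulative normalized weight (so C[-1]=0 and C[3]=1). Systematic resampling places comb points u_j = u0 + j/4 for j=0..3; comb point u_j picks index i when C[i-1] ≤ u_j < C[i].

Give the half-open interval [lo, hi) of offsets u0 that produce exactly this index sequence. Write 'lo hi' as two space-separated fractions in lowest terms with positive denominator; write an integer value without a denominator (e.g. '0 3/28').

C = [8/19, 10/19, 17/19, 1]
j=0 picked index 0: u0 ∈ [0, 8/19)
j=1 picked index 0: u0 ∈ [-1/4, 13/76)
j=2 picked index 2: u0 ∈ [1/38, 15/38)
j=3 picked index 2: u0 ∈ [-17/76, 11/76)
intersection: [1/38, 11/76)

1/38 11/76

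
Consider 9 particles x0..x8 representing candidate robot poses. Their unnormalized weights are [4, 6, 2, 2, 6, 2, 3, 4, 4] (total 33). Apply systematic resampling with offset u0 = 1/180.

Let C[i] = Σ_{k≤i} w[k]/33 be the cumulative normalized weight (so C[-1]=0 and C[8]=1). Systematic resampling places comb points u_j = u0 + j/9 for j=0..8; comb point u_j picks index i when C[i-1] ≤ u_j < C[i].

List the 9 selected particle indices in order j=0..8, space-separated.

C = [4/33, 10/33, 4/11, 14/33, 20/33, 2/3, 25/33, 29/33, 1]
j=0: u_0=1/180 ∈ [0, 4/33) → index 0
j=1: u_1=7/60 ∈ [0, 4/33) → index 0
j=2: u_2=41/180 ∈ [4/33, 10/33) → index 1
j=3: u_3=61/180 ∈ [10/33, 4/11) → index 2
j=4: u_4=9/20 ∈ [14/33, 20/33) → index 4
j=5: u_5=101/180 ∈ [14/33, 20/33) → index 4
j=6: u_6=121/180 ∈ [2/3, 25/33) → index 6
j=7: u_7=47/60 ∈ [25/33, 29/33) → index 7
j=8: u_8=161/180 ∈ [29/33, 1) → index 8

0 0 1 2 4 4 6 7 8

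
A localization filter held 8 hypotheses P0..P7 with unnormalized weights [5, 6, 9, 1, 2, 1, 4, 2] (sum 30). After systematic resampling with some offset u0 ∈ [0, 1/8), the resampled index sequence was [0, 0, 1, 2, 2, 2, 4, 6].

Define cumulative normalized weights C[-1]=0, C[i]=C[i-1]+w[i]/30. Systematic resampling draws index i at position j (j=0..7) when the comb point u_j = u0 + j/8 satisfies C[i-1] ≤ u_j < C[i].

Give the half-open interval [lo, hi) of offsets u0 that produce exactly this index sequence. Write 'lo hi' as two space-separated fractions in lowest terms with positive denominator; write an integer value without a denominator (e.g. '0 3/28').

0 1/60

C = [1/6, 11/30, 2/3, 7/10, 23/30, 4/5, 14/15, 1]
j=0 picked index 0: u0 ∈ [0, 1/6)
j=1 picked index 0: u0 ∈ [-1/8, 1/24)
j=2 picked index 1: u0 ∈ [-1/12, 7/60)
j=3 picked index 2: u0 ∈ [-1/120, 7/24)
j=4 picked index 2: u0 ∈ [-2/15, 1/6)
j=5 picked index 2: u0 ∈ [-31/120, 1/24)
j=6 picked index 4: u0 ∈ [-1/20, 1/60)
j=7 picked index 6: u0 ∈ [-3/40, 7/120)
intersection: [0, 1/60)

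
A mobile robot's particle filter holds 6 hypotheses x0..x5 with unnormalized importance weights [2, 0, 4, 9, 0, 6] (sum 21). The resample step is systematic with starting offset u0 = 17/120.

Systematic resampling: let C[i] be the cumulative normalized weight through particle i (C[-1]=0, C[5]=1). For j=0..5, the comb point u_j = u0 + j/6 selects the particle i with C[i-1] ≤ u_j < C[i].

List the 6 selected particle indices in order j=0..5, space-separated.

2 3 3 3 5 5

C = [2/21, 2/21, 2/7, 5/7, 5/7, 1]
j=0: u_0=17/120 ∈ [2/21, 2/7) → index 2
j=1: u_1=37/120 ∈ [2/7, 5/7) → index 3
j=2: u_2=19/40 ∈ [2/7, 5/7) → index 3
j=3: u_3=77/120 ∈ [2/7, 5/7) → index 3
j=4: u_4=97/120 ∈ [5/7, 1) → index 5
j=5: u_5=39/40 ∈ [5/7, 1) → index 5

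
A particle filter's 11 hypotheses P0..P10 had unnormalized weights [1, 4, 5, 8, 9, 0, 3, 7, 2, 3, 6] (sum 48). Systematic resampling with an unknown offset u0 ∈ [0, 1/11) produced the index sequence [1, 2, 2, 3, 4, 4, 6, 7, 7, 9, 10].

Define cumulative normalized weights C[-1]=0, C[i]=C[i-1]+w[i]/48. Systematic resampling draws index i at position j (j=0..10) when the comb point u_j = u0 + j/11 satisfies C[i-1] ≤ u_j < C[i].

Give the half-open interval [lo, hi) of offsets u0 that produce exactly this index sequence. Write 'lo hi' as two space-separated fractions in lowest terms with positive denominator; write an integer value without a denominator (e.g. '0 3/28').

1/48 7/264

C = [1/48, 5/48, 5/24, 3/8, 9/16, 9/16, 5/8, 37/48, 13/16, 7/8, 1]
j=0 picked index 1: u0 ∈ [1/48, 5/48)
j=1 picked index 2: u0 ∈ [7/528, 31/264)
j=2 picked index 2: u0 ∈ [-41/528, 7/264)
j=3 picked index 3: u0 ∈ [-17/264, 9/88)
j=4 picked index 4: u0 ∈ [1/88, 35/176)
j=5 picked index 4: u0 ∈ [-7/88, 19/176)
j=6 picked index 6: u0 ∈ [3/176, 7/88)
j=7 picked index 7: u0 ∈ [-1/88, 71/528)
j=8 picked index 7: u0 ∈ [-9/88, 23/528)
j=9 picked index 9: u0 ∈ [-1/176, 5/88)
j=10 picked index 10: u0 ∈ [-3/88, 1/11)
intersection: [1/48, 7/264)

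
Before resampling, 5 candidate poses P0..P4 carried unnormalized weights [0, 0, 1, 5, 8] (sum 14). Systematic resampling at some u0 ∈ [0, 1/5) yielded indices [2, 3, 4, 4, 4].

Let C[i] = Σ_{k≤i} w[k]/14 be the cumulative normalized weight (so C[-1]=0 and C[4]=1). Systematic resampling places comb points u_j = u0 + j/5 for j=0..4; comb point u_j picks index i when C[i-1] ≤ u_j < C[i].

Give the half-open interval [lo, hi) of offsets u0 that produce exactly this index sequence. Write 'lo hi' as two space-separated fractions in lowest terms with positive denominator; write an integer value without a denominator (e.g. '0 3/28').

1/35 1/14

C = [0, 0, 1/14, 3/7, 1]
j=0 picked index 2: u0 ∈ [0, 1/14)
j=1 picked index 3: u0 ∈ [-9/70, 8/35)
j=2 picked index 4: u0 ∈ [1/35, 3/5)
j=3 picked index 4: u0 ∈ [-6/35, 2/5)
j=4 picked index 4: u0 ∈ [-13/35, 1/5)
intersection: [1/35, 1/14)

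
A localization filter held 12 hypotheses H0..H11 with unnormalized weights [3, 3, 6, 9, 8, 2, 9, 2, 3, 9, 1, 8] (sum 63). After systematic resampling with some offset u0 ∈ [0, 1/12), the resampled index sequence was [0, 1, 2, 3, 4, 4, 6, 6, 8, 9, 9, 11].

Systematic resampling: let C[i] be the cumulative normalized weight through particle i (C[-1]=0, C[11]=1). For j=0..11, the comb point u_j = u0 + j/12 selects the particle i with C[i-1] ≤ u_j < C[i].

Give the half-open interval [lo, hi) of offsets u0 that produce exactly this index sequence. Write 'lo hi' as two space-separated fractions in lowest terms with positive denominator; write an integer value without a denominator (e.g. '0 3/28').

C = [1/21, 2/21, 4/21, 1/3, 29/63, 31/63, 40/63, 2/3, 5/7, 6/7, 55/63, 1]
j=0 picked index 0: u0 ∈ [0, 1/21)
j=1 picked index 1: u0 ∈ [-1/28, 1/84)
j=2 picked index 2: u0 ∈ [-1/14, 1/42)
j=3 picked index 3: u0 ∈ [-5/84, 1/12)
j=4 picked index 4: u0 ∈ [0, 8/63)
j=5 picked index 4: u0 ∈ [-1/12, 11/252)
j=6 picked index 6: u0 ∈ [-1/126, 17/126)
j=7 picked index 6: u0 ∈ [-23/252, 13/252)
j=8 picked index 8: u0 ∈ [0, 1/21)
j=9 picked index 9: u0 ∈ [-1/28, 3/28)
j=10 picked index 9: u0 ∈ [-5/42, 1/42)
j=11 picked index 11: u0 ∈ [-11/252, 1/12)
intersection: [0, 1/84)

0 1/84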